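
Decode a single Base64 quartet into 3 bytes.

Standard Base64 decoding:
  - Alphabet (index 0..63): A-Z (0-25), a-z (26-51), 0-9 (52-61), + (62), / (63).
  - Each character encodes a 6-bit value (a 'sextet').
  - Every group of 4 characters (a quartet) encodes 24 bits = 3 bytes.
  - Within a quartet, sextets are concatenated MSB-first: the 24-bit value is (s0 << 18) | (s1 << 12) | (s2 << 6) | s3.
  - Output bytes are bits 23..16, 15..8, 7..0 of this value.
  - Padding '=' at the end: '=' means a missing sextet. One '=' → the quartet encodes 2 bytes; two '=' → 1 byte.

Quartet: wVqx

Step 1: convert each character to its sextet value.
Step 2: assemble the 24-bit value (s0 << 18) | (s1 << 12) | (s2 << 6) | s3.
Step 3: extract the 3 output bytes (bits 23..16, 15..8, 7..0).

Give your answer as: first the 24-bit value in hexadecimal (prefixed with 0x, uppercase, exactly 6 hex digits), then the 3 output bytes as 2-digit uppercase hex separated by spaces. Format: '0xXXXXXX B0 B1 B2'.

Answer: 0xC15AB1 C1 5A B1

Derivation:
Sextets: w=48, V=21, q=42, x=49
24-bit: (48<<18) | (21<<12) | (42<<6) | 49
      = 0xC00000 | 0x015000 | 0x000A80 | 0x000031
      = 0xC15AB1
Bytes: (v>>16)&0xFF=C1, (v>>8)&0xFF=5A, v&0xFF=B1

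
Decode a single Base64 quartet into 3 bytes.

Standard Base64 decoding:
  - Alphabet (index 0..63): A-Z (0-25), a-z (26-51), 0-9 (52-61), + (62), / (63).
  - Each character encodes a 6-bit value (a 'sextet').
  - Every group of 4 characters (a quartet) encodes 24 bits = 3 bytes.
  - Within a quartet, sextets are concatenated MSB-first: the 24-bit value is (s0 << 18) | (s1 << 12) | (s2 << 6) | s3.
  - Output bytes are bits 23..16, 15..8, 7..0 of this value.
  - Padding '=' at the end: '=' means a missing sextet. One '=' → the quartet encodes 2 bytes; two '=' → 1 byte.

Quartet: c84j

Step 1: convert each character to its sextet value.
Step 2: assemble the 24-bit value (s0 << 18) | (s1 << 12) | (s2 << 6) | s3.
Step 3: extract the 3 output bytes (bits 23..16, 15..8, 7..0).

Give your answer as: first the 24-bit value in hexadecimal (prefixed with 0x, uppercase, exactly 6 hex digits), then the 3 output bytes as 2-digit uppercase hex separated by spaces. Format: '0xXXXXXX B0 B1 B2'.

Answer: 0x73CE23 73 CE 23

Derivation:
Sextets: c=28, 8=60, 4=56, j=35
24-bit: (28<<18) | (60<<12) | (56<<6) | 35
      = 0x700000 | 0x03C000 | 0x000E00 | 0x000023
      = 0x73CE23
Bytes: (v>>16)&0xFF=73, (v>>8)&0xFF=CE, v&0xFF=23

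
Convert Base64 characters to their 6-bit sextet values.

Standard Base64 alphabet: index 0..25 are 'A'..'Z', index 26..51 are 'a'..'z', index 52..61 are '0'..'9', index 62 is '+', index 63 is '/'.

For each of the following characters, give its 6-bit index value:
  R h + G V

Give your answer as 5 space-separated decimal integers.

'R': A..Z range, ord('R') − ord('A') = 17
'h': a..z range, 26 + ord('h') − ord('a') = 33
'+': index 62
'G': A..Z range, ord('G') − ord('A') = 6
'V': A..Z range, ord('V') − ord('A') = 21

Answer: 17 33 62 6 21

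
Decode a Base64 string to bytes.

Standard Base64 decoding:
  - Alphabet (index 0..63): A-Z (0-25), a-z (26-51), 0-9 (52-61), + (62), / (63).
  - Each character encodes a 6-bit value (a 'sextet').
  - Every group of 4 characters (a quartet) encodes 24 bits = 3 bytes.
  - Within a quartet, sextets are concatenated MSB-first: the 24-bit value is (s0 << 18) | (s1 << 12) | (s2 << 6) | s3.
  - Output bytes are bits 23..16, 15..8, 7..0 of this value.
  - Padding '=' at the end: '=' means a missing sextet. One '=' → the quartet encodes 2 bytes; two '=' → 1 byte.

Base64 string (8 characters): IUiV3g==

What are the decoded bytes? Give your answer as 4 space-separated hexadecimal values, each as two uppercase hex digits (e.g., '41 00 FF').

Answer: 21 48 95 DE

Derivation:
After char 0 ('I'=8): chars_in_quartet=1 acc=0x8 bytes_emitted=0
After char 1 ('U'=20): chars_in_quartet=2 acc=0x214 bytes_emitted=0
After char 2 ('i'=34): chars_in_quartet=3 acc=0x8522 bytes_emitted=0
After char 3 ('V'=21): chars_in_quartet=4 acc=0x214895 -> emit 21 48 95, reset; bytes_emitted=3
After char 4 ('3'=55): chars_in_quartet=1 acc=0x37 bytes_emitted=3
After char 5 ('g'=32): chars_in_quartet=2 acc=0xDE0 bytes_emitted=3
Padding '==': partial quartet acc=0xDE0 -> emit DE; bytes_emitted=4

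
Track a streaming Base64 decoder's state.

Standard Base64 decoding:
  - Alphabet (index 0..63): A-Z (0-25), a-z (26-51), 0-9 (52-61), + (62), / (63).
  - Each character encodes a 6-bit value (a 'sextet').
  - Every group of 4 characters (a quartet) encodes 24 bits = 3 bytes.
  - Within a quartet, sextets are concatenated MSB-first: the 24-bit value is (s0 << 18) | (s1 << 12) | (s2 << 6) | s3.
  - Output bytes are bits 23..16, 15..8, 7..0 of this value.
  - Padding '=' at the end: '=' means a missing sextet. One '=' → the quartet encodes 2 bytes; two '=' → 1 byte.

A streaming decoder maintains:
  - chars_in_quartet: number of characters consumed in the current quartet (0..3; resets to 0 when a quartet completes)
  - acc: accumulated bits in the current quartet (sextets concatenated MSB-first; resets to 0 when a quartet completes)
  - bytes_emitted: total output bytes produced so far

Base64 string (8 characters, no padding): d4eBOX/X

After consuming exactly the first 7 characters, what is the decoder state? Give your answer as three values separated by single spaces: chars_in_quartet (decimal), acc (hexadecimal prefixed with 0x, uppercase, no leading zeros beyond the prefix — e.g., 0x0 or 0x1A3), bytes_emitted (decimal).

After char 0 ('d'=29): chars_in_quartet=1 acc=0x1D bytes_emitted=0
After char 1 ('4'=56): chars_in_quartet=2 acc=0x778 bytes_emitted=0
After char 2 ('e'=30): chars_in_quartet=3 acc=0x1DE1E bytes_emitted=0
After char 3 ('B'=1): chars_in_quartet=4 acc=0x778781 -> emit 77 87 81, reset; bytes_emitted=3
After char 4 ('O'=14): chars_in_quartet=1 acc=0xE bytes_emitted=3
After char 5 ('X'=23): chars_in_quartet=2 acc=0x397 bytes_emitted=3
After char 6 ('/'=63): chars_in_quartet=3 acc=0xE5FF bytes_emitted=3

Answer: 3 0xE5FF 3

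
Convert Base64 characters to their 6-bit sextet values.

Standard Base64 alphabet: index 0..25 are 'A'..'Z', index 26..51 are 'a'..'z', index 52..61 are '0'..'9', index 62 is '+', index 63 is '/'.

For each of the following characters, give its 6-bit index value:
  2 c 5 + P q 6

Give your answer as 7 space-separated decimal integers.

'2': 0..9 range, 52 + ord('2') − ord('0') = 54
'c': a..z range, 26 + ord('c') − ord('a') = 28
'5': 0..9 range, 52 + ord('5') − ord('0') = 57
'+': index 62
'P': A..Z range, ord('P') − ord('A') = 15
'q': a..z range, 26 + ord('q') − ord('a') = 42
'6': 0..9 range, 52 + ord('6') − ord('0') = 58

Answer: 54 28 57 62 15 42 58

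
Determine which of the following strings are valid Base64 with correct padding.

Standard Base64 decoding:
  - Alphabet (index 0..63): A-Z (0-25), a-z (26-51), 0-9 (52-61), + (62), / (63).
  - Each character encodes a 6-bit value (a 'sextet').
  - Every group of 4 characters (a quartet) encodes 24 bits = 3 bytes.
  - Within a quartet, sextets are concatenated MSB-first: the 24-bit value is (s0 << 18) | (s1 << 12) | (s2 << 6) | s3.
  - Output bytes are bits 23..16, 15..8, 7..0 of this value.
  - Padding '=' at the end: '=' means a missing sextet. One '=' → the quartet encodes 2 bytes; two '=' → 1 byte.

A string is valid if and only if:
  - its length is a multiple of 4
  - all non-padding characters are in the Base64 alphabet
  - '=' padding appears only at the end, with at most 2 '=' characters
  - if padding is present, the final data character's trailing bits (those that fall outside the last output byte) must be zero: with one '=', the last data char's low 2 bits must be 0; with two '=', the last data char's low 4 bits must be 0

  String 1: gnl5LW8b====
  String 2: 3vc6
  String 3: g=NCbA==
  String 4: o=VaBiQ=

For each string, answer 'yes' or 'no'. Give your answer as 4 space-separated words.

Answer: no yes no no

Derivation:
String 1: 'gnl5LW8b====' → invalid (4 pad chars (max 2))
String 2: '3vc6' → valid
String 3: 'g=NCbA==' → invalid (bad char(s): ['=']; '=' in middle)
String 4: 'o=VaBiQ=' → invalid (bad char(s): ['=']; '=' in middle)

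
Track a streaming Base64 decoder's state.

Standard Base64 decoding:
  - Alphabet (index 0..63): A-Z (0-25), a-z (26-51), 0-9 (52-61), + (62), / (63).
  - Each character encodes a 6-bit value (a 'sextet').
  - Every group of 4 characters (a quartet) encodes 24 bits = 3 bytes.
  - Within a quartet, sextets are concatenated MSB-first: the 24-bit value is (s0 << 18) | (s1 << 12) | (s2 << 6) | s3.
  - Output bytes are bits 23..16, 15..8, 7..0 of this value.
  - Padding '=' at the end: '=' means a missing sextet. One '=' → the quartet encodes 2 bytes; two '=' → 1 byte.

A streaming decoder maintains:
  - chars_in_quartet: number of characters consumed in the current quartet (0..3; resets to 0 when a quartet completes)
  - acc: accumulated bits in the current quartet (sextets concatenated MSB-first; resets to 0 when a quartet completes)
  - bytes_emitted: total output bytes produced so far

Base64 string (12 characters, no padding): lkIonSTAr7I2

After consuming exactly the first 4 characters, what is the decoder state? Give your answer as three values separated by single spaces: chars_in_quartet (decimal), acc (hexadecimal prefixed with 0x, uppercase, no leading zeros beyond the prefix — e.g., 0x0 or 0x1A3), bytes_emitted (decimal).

After char 0 ('l'=37): chars_in_quartet=1 acc=0x25 bytes_emitted=0
After char 1 ('k'=36): chars_in_quartet=2 acc=0x964 bytes_emitted=0
After char 2 ('I'=8): chars_in_quartet=3 acc=0x25908 bytes_emitted=0
After char 3 ('o'=40): chars_in_quartet=4 acc=0x964228 -> emit 96 42 28, reset; bytes_emitted=3

Answer: 0 0x0 3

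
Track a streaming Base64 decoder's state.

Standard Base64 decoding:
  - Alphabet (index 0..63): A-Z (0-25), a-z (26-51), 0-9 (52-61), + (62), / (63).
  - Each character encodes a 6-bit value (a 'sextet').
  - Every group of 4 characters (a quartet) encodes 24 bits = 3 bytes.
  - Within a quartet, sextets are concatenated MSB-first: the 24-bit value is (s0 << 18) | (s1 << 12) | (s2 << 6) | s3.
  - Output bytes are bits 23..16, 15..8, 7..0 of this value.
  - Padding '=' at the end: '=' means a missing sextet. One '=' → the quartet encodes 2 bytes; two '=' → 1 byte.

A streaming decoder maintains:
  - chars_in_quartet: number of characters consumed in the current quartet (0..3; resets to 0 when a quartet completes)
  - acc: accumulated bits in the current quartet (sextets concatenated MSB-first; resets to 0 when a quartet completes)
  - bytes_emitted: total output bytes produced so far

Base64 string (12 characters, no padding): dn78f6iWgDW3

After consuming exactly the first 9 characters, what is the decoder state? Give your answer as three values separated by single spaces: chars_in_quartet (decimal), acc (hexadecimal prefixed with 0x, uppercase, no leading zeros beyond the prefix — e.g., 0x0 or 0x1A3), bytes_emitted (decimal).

Answer: 1 0x20 6

Derivation:
After char 0 ('d'=29): chars_in_quartet=1 acc=0x1D bytes_emitted=0
After char 1 ('n'=39): chars_in_quartet=2 acc=0x767 bytes_emitted=0
After char 2 ('7'=59): chars_in_quartet=3 acc=0x1D9FB bytes_emitted=0
After char 3 ('8'=60): chars_in_quartet=4 acc=0x767EFC -> emit 76 7E FC, reset; bytes_emitted=3
After char 4 ('f'=31): chars_in_quartet=1 acc=0x1F bytes_emitted=3
After char 5 ('6'=58): chars_in_quartet=2 acc=0x7FA bytes_emitted=3
After char 6 ('i'=34): chars_in_quartet=3 acc=0x1FEA2 bytes_emitted=3
After char 7 ('W'=22): chars_in_quartet=4 acc=0x7FA896 -> emit 7F A8 96, reset; bytes_emitted=6
After char 8 ('g'=32): chars_in_quartet=1 acc=0x20 bytes_emitted=6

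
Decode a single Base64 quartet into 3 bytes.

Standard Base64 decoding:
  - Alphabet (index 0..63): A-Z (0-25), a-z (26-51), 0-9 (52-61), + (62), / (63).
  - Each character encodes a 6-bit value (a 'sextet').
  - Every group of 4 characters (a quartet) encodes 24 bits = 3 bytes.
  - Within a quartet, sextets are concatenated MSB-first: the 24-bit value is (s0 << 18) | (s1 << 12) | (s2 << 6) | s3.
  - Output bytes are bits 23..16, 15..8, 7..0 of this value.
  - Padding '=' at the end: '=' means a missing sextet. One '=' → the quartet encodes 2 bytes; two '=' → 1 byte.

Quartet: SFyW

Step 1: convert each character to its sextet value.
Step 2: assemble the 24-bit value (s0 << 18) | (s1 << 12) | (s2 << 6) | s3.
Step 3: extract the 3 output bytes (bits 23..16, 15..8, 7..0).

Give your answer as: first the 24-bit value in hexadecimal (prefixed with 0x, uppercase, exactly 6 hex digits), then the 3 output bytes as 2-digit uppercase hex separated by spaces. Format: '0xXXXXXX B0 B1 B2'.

Answer: 0x485C96 48 5C 96

Derivation:
Sextets: S=18, F=5, y=50, W=22
24-bit: (18<<18) | (5<<12) | (50<<6) | 22
      = 0x480000 | 0x005000 | 0x000C80 | 0x000016
      = 0x485C96
Bytes: (v>>16)&0xFF=48, (v>>8)&0xFF=5C, v&0xFF=96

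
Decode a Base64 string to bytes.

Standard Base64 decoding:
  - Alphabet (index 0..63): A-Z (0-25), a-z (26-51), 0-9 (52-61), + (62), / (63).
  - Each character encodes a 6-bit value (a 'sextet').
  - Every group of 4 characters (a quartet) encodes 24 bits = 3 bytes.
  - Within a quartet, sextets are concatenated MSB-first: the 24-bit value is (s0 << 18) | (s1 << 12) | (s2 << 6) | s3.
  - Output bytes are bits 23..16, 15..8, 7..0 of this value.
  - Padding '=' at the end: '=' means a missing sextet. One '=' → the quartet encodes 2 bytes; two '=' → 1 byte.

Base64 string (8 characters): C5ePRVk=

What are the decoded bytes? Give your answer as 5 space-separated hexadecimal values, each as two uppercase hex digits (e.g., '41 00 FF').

Answer: 0B 97 8F 45 59

Derivation:
After char 0 ('C'=2): chars_in_quartet=1 acc=0x2 bytes_emitted=0
After char 1 ('5'=57): chars_in_quartet=2 acc=0xB9 bytes_emitted=0
After char 2 ('e'=30): chars_in_quartet=3 acc=0x2E5E bytes_emitted=0
After char 3 ('P'=15): chars_in_quartet=4 acc=0xB978F -> emit 0B 97 8F, reset; bytes_emitted=3
After char 4 ('R'=17): chars_in_quartet=1 acc=0x11 bytes_emitted=3
After char 5 ('V'=21): chars_in_quartet=2 acc=0x455 bytes_emitted=3
After char 6 ('k'=36): chars_in_quartet=3 acc=0x11564 bytes_emitted=3
Padding '=': partial quartet acc=0x11564 -> emit 45 59; bytes_emitted=5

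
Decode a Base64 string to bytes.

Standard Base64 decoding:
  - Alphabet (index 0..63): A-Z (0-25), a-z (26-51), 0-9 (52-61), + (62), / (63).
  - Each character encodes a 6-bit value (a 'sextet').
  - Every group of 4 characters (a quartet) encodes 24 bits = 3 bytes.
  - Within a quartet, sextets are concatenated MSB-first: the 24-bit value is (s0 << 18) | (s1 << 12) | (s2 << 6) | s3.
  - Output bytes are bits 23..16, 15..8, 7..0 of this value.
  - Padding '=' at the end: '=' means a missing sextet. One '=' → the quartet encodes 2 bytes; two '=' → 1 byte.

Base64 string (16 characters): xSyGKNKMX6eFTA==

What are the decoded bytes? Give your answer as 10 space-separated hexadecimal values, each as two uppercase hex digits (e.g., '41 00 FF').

Answer: C5 2C 86 28 D2 8C 5F A7 85 4C

Derivation:
After char 0 ('x'=49): chars_in_quartet=1 acc=0x31 bytes_emitted=0
After char 1 ('S'=18): chars_in_quartet=2 acc=0xC52 bytes_emitted=0
After char 2 ('y'=50): chars_in_quartet=3 acc=0x314B2 bytes_emitted=0
After char 3 ('G'=6): chars_in_quartet=4 acc=0xC52C86 -> emit C5 2C 86, reset; bytes_emitted=3
After char 4 ('K'=10): chars_in_quartet=1 acc=0xA bytes_emitted=3
After char 5 ('N'=13): chars_in_quartet=2 acc=0x28D bytes_emitted=3
After char 6 ('K'=10): chars_in_quartet=3 acc=0xA34A bytes_emitted=3
After char 7 ('M'=12): chars_in_quartet=4 acc=0x28D28C -> emit 28 D2 8C, reset; bytes_emitted=6
After char 8 ('X'=23): chars_in_quartet=1 acc=0x17 bytes_emitted=6
After char 9 ('6'=58): chars_in_quartet=2 acc=0x5FA bytes_emitted=6
After char 10 ('e'=30): chars_in_quartet=3 acc=0x17E9E bytes_emitted=6
After char 11 ('F'=5): chars_in_quartet=4 acc=0x5FA785 -> emit 5F A7 85, reset; bytes_emitted=9
After char 12 ('T'=19): chars_in_quartet=1 acc=0x13 bytes_emitted=9
After char 13 ('A'=0): chars_in_quartet=2 acc=0x4C0 bytes_emitted=9
Padding '==': partial quartet acc=0x4C0 -> emit 4C; bytes_emitted=10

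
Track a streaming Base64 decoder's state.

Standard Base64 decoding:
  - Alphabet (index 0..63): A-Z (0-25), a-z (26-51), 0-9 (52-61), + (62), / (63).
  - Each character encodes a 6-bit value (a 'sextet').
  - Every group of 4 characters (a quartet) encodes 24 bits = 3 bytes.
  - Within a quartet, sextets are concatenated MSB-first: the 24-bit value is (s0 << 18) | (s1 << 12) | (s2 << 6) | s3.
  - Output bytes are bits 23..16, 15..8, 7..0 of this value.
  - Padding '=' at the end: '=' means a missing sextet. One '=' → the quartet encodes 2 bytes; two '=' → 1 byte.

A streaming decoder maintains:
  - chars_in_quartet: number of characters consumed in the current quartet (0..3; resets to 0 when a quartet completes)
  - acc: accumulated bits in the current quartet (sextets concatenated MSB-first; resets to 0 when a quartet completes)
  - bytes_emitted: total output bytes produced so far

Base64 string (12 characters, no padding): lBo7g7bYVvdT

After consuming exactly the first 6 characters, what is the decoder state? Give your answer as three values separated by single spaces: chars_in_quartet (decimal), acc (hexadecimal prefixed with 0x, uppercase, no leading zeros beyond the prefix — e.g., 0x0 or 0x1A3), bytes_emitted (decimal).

Answer: 2 0x83B 3

Derivation:
After char 0 ('l'=37): chars_in_quartet=1 acc=0x25 bytes_emitted=0
After char 1 ('B'=1): chars_in_quartet=2 acc=0x941 bytes_emitted=0
After char 2 ('o'=40): chars_in_quartet=3 acc=0x25068 bytes_emitted=0
After char 3 ('7'=59): chars_in_quartet=4 acc=0x941A3B -> emit 94 1A 3B, reset; bytes_emitted=3
After char 4 ('g'=32): chars_in_quartet=1 acc=0x20 bytes_emitted=3
After char 5 ('7'=59): chars_in_quartet=2 acc=0x83B bytes_emitted=3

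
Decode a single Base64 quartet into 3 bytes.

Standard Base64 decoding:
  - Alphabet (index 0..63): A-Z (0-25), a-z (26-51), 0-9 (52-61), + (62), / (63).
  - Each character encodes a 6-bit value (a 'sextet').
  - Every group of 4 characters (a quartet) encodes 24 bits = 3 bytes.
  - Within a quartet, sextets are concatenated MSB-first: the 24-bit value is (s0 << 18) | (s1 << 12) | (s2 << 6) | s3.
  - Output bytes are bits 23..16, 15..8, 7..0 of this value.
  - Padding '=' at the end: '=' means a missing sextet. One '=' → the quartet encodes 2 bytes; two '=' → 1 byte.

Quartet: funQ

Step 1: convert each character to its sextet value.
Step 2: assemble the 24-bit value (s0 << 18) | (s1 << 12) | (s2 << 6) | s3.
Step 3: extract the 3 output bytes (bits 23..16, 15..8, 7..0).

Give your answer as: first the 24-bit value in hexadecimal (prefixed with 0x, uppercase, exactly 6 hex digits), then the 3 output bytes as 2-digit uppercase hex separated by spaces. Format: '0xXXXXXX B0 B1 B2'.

Answer: 0x7EE9D0 7E E9 D0

Derivation:
Sextets: f=31, u=46, n=39, Q=16
24-bit: (31<<18) | (46<<12) | (39<<6) | 16
      = 0x7C0000 | 0x02E000 | 0x0009C0 | 0x000010
      = 0x7EE9D0
Bytes: (v>>16)&0xFF=7E, (v>>8)&0xFF=E9, v&0xFF=D0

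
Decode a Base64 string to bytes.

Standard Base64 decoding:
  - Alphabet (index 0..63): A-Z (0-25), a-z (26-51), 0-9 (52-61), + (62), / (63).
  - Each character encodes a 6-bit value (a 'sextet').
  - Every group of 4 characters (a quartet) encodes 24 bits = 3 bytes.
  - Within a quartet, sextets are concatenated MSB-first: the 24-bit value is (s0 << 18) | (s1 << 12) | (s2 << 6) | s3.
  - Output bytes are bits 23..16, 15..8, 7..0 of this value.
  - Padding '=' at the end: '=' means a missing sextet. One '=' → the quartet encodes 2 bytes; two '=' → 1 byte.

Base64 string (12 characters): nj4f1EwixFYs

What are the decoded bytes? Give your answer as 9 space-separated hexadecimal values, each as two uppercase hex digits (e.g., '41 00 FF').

Answer: 9E 3E 1F D4 4C 22 C4 56 2C

Derivation:
After char 0 ('n'=39): chars_in_quartet=1 acc=0x27 bytes_emitted=0
After char 1 ('j'=35): chars_in_quartet=2 acc=0x9E3 bytes_emitted=0
After char 2 ('4'=56): chars_in_quartet=3 acc=0x278F8 bytes_emitted=0
After char 3 ('f'=31): chars_in_quartet=4 acc=0x9E3E1F -> emit 9E 3E 1F, reset; bytes_emitted=3
After char 4 ('1'=53): chars_in_quartet=1 acc=0x35 bytes_emitted=3
After char 5 ('E'=4): chars_in_quartet=2 acc=0xD44 bytes_emitted=3
After char 6 ('w'=48): chars_in_quartet=3 acc=0x35130 bytes_emitted=3
After char 7 ('i'=34): chars_in_quartet=4 acc=0xD44C22 -> emit D4 4C 22, reset; bytes_emitted=6
After char 8 ('x'=49): chars_in_quartet=1 acc=0x31 bytes_emitted=6
After char 9 ('F'=5): chars_in_quartet=2 acc=0xC45 bytes_emitted=6
After char 10 ('Y'=24): chars_in_quartet=3 acc=0x31158 bytes_emitted=6
After char 11 ('s'=44): chars_in_quartet=4 acc=0xC4562C -> emit C4 56 2C, reset; bytes_emitted=9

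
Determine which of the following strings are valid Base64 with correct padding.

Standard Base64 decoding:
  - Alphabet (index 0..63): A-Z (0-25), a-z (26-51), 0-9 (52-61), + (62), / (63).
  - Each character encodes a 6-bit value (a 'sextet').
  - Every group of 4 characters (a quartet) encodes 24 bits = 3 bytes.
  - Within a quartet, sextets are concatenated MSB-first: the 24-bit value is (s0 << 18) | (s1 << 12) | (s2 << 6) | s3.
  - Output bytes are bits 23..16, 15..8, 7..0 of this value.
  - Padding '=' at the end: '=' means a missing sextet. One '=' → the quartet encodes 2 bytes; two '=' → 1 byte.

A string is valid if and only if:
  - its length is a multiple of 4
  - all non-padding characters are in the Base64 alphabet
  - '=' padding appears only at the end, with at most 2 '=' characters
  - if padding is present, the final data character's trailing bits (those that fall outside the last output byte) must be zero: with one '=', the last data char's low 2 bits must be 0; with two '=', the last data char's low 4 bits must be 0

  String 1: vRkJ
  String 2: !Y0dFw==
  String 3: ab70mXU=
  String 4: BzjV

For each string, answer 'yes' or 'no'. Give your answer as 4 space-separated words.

Answer: yes no yes yes

Derivation:
String 1: 'vRkJ' → valid
String 2: '!Y0dFw==' → invalid (bad char(s): ['!'])
String 3: 'ab70mXU=' → valid
String 4: 'BzjV' → valid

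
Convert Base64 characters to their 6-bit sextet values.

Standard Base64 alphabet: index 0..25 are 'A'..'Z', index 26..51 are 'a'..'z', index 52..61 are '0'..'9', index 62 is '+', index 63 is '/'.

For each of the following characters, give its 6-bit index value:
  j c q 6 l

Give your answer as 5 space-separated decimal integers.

'j': a..z range, 26 + ord('j') − ord('a') = 35
'c': a..z range, 26 + ord('c') − ord('a') = 28
'q': a..z range, 26 + ord('q') − ord('a') = 42
'6': 0..9 range, 52 + ord('6') − ord('0') = 58
'l': a..z range, 26 + ord('l') − ord('a') = 37

Answer: 35 28 42 58 37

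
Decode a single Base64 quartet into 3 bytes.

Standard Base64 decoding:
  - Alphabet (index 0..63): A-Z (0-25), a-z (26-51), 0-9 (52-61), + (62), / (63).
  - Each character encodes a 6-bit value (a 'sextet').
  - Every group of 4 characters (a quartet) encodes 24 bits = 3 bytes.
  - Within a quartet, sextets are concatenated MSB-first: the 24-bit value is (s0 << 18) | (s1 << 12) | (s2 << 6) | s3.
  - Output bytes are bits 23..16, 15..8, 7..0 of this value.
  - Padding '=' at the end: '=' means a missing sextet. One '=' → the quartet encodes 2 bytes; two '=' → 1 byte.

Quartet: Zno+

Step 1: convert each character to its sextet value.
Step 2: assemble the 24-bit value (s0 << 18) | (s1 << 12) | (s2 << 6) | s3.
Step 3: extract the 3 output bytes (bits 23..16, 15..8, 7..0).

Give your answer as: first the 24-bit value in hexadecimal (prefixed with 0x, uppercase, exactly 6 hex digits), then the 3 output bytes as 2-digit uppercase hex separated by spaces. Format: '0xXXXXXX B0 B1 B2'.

Sextets: Z=25, n=39, o=40, +=62
24-bit: (25<<18) | (39<<12) | (40<<6) | 62
      = 0x640000 | 0x027000 | 0x000A00 | 0x00003E
      = 0x667A3E
Bytes: (v>>16)&0xFF=66, (v>>8)&0xFF=7A, v&0xFF=3E

Answer: 0x667A3E 66 7A 3E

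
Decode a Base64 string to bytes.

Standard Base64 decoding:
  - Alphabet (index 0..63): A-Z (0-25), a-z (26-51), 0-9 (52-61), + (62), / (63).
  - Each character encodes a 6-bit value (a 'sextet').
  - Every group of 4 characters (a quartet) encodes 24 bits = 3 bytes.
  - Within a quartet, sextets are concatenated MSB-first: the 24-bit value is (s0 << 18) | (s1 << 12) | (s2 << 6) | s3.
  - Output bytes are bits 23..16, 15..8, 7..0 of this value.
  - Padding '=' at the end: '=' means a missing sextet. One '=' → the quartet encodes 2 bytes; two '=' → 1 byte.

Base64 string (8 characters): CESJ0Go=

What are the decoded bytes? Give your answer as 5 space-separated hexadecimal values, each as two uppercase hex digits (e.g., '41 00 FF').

Answer: 08 44 89 D0 6A

Derivation:
After char 0 ('C'=2): chars_in_quartet=1 acc=0x2 bytes_emitted=0
After char 1 ('E'=4): chars_in_quartet=2 acc=0x84 bytes_emitted=0
After char 2 ('S'=18): chars_in_quartet=3 acc=0x2112 bytes_emitted=0
After char 3 ('J'=9): chars_in_quartet=4 acc=0x84489 -> emit 08 44 89, reset; bytes_emitted=3
After char 4 ('0'=52): chars_in_quartet=1 acc=0x34 bytes_emitted=3
After char 5 ('G'=6): chars_in_quartet=2 acc=0xD06 bytes_emitted=3
After char 6 ('o'=40): chars_in_quartet=3 acc=0x341A8 bytes_emitted=3
Padding '=': partial quartet acc=0x341A8 -> emit D0 6A; bytes_emitted=5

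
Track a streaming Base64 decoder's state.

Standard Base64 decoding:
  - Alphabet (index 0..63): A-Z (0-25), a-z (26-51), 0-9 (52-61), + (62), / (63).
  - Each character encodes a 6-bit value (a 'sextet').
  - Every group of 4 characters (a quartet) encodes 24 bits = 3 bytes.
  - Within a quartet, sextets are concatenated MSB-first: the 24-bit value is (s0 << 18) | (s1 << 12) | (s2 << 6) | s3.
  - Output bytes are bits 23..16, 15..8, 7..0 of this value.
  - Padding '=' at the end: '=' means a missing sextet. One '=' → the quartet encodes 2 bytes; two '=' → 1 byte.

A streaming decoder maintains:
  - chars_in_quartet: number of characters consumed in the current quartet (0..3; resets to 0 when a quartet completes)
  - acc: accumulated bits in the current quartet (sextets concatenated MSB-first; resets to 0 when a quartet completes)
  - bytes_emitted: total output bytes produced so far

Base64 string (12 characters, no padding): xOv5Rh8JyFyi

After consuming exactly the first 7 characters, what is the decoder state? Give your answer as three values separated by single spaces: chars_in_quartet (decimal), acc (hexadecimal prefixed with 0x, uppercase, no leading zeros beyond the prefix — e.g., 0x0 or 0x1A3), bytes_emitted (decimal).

After char 0 ('x'=49): chars_in_quartet=1 acc=0x31 bytes_emitted=0
After char 1 ('O'=14): chars_in_quartet=2 acc=0xC4E bytes_emitted=0
After char 2 ('v'=47): chars_in_quartet=3 acc=0x313AF bytes_emitted=0
After char 3 ('5'=57): chars_in_quartet=4 acc=0xC4EBF9 -> emit C4 EB F9, reset; bytes_emitted=3
After char 4 ('R'=17): chars_in_quartet=1 acc=0x11 bytes_emitted=3
After char 5 ('h'=33): chars_in_quartet=2 acc=0x461 bytes_emitted=3
After char 6 ('8'=60): chars_in_quartet=3 acc=0x1187C bytes_emitted=3

Answer: 3 0x1187C 3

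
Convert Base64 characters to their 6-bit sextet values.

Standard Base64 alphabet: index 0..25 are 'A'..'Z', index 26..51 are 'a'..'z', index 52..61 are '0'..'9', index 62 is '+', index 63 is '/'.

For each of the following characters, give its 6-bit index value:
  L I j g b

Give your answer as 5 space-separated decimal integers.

'L': A..Z range, ord('L') − ord('A') = 11
'I': A..Z range, ord('I') − ord('A') = 8
'j': a..z range, 26 + ord('j') − ord('a') = 35
'g': a..z range, 26 + ord('g') − ord('a') = 32
'b': a..z range, 26 + ord('b') − ord('a') = 27

Answer: 11 8 35 32 27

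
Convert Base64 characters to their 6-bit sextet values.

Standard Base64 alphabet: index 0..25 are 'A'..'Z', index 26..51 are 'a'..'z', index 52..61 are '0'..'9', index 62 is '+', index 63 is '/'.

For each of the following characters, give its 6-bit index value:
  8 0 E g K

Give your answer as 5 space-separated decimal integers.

'8': 0..9 range, 52 + ord('8') − ord('0') = 60
'0': 0..9 range, 52 + ord('0') − ord('0') = 52
'E': A..Z range, ord('E') − ord('A') = 4
'g': a..z range, 26 + ord('g') − ord('a') = 32
'K': A..Z range, ord('K') − ord('A') = 10

Answer: 60 52 4 32 10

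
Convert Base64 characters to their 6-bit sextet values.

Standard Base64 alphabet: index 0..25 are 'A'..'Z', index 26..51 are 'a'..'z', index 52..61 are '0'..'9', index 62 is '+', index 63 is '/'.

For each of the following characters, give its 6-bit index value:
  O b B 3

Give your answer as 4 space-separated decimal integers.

Answer: 14 27 1 55

Derivation:
'O': A..Z range, ord('O') − ord('A') = 14
'b': a..z range, 26 + ord('b') − ord('a') = 27
'B': A..Z range, ord('B') − ord('A') = 1
'3': 0..9 range, 52 + ord('3') − ord('0') = 55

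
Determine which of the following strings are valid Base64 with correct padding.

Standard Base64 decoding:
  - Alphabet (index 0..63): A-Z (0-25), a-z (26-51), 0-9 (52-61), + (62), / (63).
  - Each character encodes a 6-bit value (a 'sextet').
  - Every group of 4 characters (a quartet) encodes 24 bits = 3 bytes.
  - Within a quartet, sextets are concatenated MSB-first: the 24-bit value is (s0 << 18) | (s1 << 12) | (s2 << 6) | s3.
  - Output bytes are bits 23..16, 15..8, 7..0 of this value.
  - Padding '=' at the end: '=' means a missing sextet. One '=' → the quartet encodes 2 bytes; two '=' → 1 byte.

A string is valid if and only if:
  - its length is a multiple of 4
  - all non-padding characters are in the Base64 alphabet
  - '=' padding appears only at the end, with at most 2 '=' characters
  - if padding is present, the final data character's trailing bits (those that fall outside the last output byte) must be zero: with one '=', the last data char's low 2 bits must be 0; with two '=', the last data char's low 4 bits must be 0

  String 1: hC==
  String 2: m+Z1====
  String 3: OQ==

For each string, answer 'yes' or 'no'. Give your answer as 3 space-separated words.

Answer: no no yes

Derivation:
String 1: 'hC==' → invalid (bad trailing bits)
String 2: 'm+Z1====' → invalid (4 pad chars (max 2))
String 3: 'OQ==' → valid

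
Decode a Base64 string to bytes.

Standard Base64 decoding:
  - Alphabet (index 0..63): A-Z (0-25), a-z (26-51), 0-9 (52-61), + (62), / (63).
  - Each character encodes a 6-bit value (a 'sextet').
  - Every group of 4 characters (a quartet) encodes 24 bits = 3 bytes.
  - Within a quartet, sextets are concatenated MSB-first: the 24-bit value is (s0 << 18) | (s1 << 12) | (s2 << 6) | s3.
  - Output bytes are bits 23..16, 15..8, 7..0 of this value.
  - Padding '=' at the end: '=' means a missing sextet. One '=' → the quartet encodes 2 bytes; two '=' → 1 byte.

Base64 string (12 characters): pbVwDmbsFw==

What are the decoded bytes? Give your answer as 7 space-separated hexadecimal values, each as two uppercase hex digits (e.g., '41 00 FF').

After char 0 ('p'=41): chars_in_quartet=1 acc=0x29 bytes_emitted=0
After char 1 ('b'=27): chars_in_quartet=2 acc=0xA5B bytes_emitted=0
After char 2 ('V'=21): chars_in_quartet=3 acc=0x296D5 bytes_emitted=0
After char 3 ('w'=48): chars_in_quartet=4 acc=0xA5B570 -> emit A5 B5 70, reset; bytes_emitted=3
After char 4 ('D'=3): chars_in_quartet=1 acc=0x3 bytes_emitted=3
After char 5 ('m'=38): chars_in_quartet=2 acc=0xE6 bytes_emitted=3
After char 6 ('b'=27): chars_in_quartet=3 acc=0x399B bytes_emitted=3
After char 7 ('s'=44): chars_in_quartet=4 acc=0xE66EC -> emit 0E 66 EC, reset; bytes_emitted=6
After char 8 ('F'=5): chars_in_quartet=1 acc=0x5 bytes_emitted=6
After char 9 ('w'=48): chars_in_quartet=2 acc=0x170 bytes_emitted=6
Padding '==': partial quartet acc=0x170 -> emit 17; bytes_emitted=7

Answer: A5 B5 70 0E 66 EC 17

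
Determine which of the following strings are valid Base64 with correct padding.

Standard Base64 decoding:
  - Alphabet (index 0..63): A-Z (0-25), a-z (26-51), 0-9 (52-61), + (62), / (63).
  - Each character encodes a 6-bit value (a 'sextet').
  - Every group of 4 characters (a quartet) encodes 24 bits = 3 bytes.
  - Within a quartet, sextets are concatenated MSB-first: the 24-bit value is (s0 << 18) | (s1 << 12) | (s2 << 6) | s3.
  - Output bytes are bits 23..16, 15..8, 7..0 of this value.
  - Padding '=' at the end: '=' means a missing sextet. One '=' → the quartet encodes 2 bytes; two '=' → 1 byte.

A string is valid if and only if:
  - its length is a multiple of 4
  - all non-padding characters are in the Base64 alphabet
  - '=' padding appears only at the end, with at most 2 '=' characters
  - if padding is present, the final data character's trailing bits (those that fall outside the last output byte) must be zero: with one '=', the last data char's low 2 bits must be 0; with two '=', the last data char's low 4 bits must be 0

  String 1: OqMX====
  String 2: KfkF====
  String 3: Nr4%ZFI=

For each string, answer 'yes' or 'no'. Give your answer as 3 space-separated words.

String 1: 'OqMX====' → invalid (4 pad chars (max 2))
String 2: 'KfkF====' → invalid (4 pad chars (max 2))
String 3: 'Nr4%ZFI=' → invalid (bad char(s): ['%'])

Answer: no no no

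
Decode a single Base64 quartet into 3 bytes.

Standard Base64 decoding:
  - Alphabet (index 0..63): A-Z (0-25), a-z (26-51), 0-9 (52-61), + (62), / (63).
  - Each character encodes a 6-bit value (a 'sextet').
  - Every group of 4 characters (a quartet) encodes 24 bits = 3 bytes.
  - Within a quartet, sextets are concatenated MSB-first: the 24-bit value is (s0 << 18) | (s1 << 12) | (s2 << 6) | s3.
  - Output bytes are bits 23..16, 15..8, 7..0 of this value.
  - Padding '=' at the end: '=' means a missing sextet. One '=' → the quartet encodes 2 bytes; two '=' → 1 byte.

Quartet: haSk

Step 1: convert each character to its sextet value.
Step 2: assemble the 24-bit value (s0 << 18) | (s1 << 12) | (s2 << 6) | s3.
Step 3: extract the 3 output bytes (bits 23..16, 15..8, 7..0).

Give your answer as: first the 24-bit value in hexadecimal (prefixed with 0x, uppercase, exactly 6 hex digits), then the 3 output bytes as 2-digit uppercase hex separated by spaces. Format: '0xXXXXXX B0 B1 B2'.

Sextets: h=33, a=26, S=18, k=36
24-bit: (33<<18) | (26<<12) | (18<<6) | 36
      = 0x840000 | 0x01A000 | 0x000480 | 0x000024
      = 0x85A4A4
Bytes: (v>>16)&0xFF=85, (v>>8)&0xFF=A4, v&0xFF=A4

Answer: 0x85A4A4 85 A4 A4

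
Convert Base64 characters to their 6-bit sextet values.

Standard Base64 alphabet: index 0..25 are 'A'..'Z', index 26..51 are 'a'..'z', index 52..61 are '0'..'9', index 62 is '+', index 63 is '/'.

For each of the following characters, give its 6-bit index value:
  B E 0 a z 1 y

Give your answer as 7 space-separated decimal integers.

'B': A..Z range, ord('B') − ord('A') = 1
'E': A..Z range, ord('E') − ord('A') = 4
'0': 0..9 range, 52 + ord('0') − ord('0') = 52
'a': a..z range, 26 + ord('a') − ord('a') = 26
'z': a..z range, 26 + ord('z') − ord('a') = 51
'1': 0..9 range, 52 + ord('1') − ord('0') = 53
'y': a..z range, 26 + ord('y') − ord('a') = 50

Answer: 1 4 52 26 51 53 50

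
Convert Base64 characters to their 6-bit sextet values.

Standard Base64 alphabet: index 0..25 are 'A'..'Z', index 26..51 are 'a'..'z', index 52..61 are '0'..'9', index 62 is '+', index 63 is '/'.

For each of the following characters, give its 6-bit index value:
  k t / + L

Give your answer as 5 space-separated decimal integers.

Answer: 36 45 63 62 11

Derivation:
'k': a..z range, 26 + ord('k') − ord('a') = 36
't': a..z range, 26 + ord('t') − ord('a') = 45
'/': index 63
'+': index 62
'L': A..Z range, ord('L') − ord('A') = 11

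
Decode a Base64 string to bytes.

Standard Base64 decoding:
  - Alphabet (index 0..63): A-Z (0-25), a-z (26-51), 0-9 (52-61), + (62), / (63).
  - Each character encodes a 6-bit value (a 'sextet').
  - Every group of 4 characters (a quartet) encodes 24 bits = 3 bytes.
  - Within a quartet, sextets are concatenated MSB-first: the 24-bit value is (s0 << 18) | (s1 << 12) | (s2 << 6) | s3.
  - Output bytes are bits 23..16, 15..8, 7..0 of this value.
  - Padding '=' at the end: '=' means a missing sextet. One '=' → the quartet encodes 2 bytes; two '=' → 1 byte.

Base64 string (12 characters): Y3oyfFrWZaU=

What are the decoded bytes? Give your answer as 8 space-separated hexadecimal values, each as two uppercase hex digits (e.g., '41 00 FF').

Answer: 63 7A 32 7C 5A D6 65 A5

Derivation:
After char 0 ('Y'=24): chars_in_quartet=1 acc=0x18 bytes_emitted=0
After char 1 ('3'=55): chars_in_quartet=2 acc=0x637 bytes_emitted=0
After char 2 ('o'=40): chars_in_quartet=3 acc=0x18DE8 bytes_emitted=0
After char 3 ('y'=50): chars_in_quartet=4 acc=0x637A32 -> emit 63 7A 32, reset; bytes_emitted=3
After char 4 ('f'=31): chars_in_quartet=1 acc=0x1F bytes_emitted=3
After char 5 ('F'=5): chars_in_quartet=2 acc=0x7C5 bytes_emitted=3
After char 6 ('r'=43): chars_in_quartet=3 acc=0x1F16B bytes_emitted=3
After char 7 ('W'=22): chars_in_quartet=4 acc=0x7C5AD6 -> emit 7C 5A D6, reset; bytes_emitted=6
After char 8 ('Z'=25): chars_in_quartet=1 acc=0x19 bytes_emitted=6
After char 9 ('a'=26): chars_in_quartet=2 acc=0x65A bytes_emitted=6
After char 10 ('U'=20): chars_in_quartet=3 acc=0x19694 bytes_emitted=6
Padding '=': partial quartet acc=0x19694 -> emit 65 A5; bytes_emitted=8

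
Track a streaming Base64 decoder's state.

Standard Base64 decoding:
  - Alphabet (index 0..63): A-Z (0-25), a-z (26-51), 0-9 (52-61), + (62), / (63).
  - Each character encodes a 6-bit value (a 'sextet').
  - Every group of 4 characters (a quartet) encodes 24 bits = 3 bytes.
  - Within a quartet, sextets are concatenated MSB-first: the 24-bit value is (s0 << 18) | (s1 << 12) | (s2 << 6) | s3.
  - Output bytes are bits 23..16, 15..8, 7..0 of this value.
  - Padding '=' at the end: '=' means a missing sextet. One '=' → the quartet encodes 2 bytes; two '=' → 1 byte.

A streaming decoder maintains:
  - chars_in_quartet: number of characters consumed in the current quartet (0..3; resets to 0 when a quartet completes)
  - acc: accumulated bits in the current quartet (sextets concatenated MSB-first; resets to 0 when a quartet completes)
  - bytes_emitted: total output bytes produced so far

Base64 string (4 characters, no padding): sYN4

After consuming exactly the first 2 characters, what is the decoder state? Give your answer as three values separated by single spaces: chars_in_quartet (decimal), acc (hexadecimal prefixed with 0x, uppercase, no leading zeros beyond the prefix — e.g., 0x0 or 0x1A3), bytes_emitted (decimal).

After char 0 ('s'=44): chars_in_quartet=1 acc=0x2C bytes_emitted=0
After char 1 ('Y'=24): chars_in_quartet=2 acc=0xB18 bytes_emitted=0

Answer: 2 0xB18 0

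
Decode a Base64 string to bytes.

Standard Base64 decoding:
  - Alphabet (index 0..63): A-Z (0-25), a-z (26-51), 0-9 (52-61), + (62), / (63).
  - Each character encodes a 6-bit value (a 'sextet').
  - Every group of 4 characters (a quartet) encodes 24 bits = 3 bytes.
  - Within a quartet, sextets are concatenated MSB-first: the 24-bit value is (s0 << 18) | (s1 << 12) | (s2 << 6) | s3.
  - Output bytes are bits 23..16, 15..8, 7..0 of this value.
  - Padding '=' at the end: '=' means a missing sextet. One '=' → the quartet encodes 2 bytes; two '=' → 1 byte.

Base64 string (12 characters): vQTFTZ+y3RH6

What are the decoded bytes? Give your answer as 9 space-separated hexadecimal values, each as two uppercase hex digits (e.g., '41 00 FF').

After char 0 ('v'=47): chars_in_quartet=1 acc=0x2F bytes_emitted=0
After char 1 ('Q'=16): chars_in_quartet=2 acc=0xBD0 bytes_emitted=0
After char 2 ('T'=19): chars_in_quartet=3 acc=0x2F413 bytes_emitted=0
After char 3 ('F'=5): chars_in_quartet=4 acc=0xBD04C5 -> emit BD 04 C5, reset; bytes_emitted=3
After char 4 ('T'=19): chars_in_quartet=1 acc=0x13 bytes_emitted=3
After char 5 ('Z'=25): chars_in_quartet=2 acc=0x4D9 bytes_emitted=3
After char 6 ('+'=62): chars_in_quartet=3 acc=0x1367E bytes_emitted=3
After char 7 ('y'=50): chars_in_quartet=4 acc=0x4D9FB2 -> emit 4D 9F B2, reset; bytes_emitted=6
After char 8 ('3'=55): chars_in_quartet=1 acc=0x37 bytes_emitted=6
After char 9 ('R'=17): chars_in_quartet=2 acc=0xDD1 bytes_emitted=6
After char 10 ('H'=7): chars_in_quartet=3 acc=0x37447 bytes_emitted=6
After char 11 ('6'=58): chars_in_quartet=4 acc=0xDD11FA -> emit DD 11 FA, reset; bytes_emitted=9

Answer: BD 04 C5 4D 9F B2 DD 11 FA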